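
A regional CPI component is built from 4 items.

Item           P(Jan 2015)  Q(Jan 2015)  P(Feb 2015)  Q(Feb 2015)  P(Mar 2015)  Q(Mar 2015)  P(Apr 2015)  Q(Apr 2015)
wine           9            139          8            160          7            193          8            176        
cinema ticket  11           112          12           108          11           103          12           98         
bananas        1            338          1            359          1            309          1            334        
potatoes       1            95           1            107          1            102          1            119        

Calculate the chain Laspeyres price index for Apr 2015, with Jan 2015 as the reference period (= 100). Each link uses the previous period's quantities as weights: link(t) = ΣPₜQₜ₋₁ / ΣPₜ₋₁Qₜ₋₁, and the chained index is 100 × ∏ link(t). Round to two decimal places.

99.58

Link Jan 2015→Feb 2015:
ΣP(Feb 2015)Q(Jan 2015) = 8×139 + 12×112 + 1×338 + 1×95 = 1112 + 1344 + 338 + 95 = 2889
ΣP(Jan 2015)Q(Jan 2015) = 9×139 + 11×112 + 1×338 + 1×95 = 1251 + 1232 + 338 + 95 = 2916
link = 2889/2916 = 0.990741
Link Feb 2015→Mar 2015:
ΣP(Mar 2015)Q(Feb 2015) = 7×160 + 11×108 + 1×359 + 1×107 = 1120 + 1188 + 359 + 107 = 2774
ΣP(Feb 2015)Q(Feb 2015) = 8×160 + 12×108 + 1×359 + 1×107 = 1280 + 1296 + 359 + 107 = 3042
link = 2774/3042 = 0.911900
Link Mar 2015→Apr 2015:
ΣP(Apr 2015)Q(Mar 2015) = 8×193 + 12×103 + 1×309 + 1×102 = 1544 + 1236 + 309 + 102 = 3191
ΣP(Mar 2015)Q(Mar 2015) = 7×193 + 11×103 + 1×309 + 1×102 = 1351 + 1133 + 309 + 102 = 2895
link = 3191/2895 = 1.102245
Chained index = 100 × 0.990741 × 0.911900 × 1.102245 = 99.5831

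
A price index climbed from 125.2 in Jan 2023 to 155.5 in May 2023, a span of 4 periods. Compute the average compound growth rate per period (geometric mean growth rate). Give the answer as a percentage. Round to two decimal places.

5.57%

Growth factor = (155.5/125.2)^(1/4) = (1.242013)^(1/4) = 1.055678
Growth rate = 1.055678 − 1 = 0.055678 = 5.5678%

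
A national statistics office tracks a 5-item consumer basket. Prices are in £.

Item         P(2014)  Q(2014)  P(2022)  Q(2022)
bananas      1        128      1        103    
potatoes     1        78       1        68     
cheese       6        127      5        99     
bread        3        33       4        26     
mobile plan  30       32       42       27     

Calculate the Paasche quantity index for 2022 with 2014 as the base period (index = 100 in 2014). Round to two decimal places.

Paasche quantity index uses current-period prices as weights.
ΣP(2022)·Q(2022) = 1×103 + 1×68 + 5×99 + 4×26 + 42×27 = 103 + 68 + 495 + 104 + 1134 = 1904
ΣP(2022)·Q(2014) = 1×128 + 1×78 + 5×127 + 4×33 + 42×32 = 128 + 78 + 635 + 132 + 1344 = 2317
Index = 1904 / 2317 × 100 = 82.1752

82.18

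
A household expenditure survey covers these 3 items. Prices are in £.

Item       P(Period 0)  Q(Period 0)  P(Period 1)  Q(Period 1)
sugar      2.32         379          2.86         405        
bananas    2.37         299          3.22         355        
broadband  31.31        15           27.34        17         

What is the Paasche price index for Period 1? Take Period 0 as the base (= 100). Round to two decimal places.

119.58

Paasche price index uses current-period quantities as weights.
ΣP(Period 1)·Q(Period 1) = 2.86×405 + 3.22×355 + 27.34×17 = 1158.3 + 1143.1 + 464.78 = 2766.18
ΣP(Period 0)·Q(Period 1) = 2.32×405 + 2.37×355 + 31.31×17 = 939.6 + 841.35 + 532.27 = 2313.22
Index = 2766.18 / 2313.22 × 100 = 119.5814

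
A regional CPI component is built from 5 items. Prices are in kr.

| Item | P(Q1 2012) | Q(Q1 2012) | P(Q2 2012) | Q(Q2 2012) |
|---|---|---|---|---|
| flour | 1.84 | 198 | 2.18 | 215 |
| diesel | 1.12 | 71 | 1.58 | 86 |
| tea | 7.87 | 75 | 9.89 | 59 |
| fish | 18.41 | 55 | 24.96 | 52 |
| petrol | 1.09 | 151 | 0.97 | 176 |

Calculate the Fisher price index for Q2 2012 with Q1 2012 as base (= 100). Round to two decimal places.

Laspeyres component (base-period weights):
ΣP(Q2 2012)Q(Q1 2012) = 2.18×198 + 1.58×71 + 9.89×75 + 24.96×55 + 0.97×151 = 431.64 + 112.18 + 741.75 + 1372.8 + 146.47 = 2804.84
ΣP(Q1 2012)Q(Q1 2012) = 1.84×198 + 1.12×71 + 7.87×75 + 18.41×55 + 1.09×151 = 364.32 + 79.52 + 590.25 + 1012.55 + 164.59 = 2211.23
L = 2804.84 / 2211.23 × 100 = 126.8452
Paasche component (current-period weights):
ΣP(Q2 2012)Q(Q2 2012) = 2.18×215 + 1.58×86 + 9.89×59 + 24.96×52 + 0.97×176 = 468.7 + 135.88 + 583.51 + 1297.92 + 170.72 = 2656.73
ΣP(Q1 2012)Q(Q2 2012) = 1.84×215 + 1.12×86 + 7.87×59 + 18.41×52 + 1.09×176 = 395.6 + 96.32 + 464.33 + 957.32 + 191.84 = 2105.41
P = 2656.73 / 2105.41 × 100 = 126.1859
Fisher = √(L × P) = √(126.8452 × 126.1859) = 126.5151

126.52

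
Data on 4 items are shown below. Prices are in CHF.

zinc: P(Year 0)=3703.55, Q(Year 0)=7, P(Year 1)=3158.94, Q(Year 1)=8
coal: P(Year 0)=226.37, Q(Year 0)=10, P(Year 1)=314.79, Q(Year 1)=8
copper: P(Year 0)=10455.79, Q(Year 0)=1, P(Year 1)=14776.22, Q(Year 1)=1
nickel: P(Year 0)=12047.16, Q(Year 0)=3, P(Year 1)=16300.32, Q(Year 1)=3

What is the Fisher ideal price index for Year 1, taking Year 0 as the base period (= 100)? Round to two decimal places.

118.06

Laspeyres component (base-period weights):
ΣP(Year 1)Q(Year 0) = 3158.94×7 + 314.79×10 + 14776.22×1 + 16300.32×3 = 22112.58 + 3147.9 + 14776.22 + 48900.96 = 88937.66
ΣP(Year 0)Q(Year 0) = 3703.55×7 + 226.37×10 + 10455.79×1 + 12047.16×3 = 25924.85 + 2263.7 + 10455.79 + 36141.48 = 74785.82
L = 88937.66 / 74785.82 × 100 = 118.9232
Paasche component (current-period weights):
ΣP(Year 1)Q(Year 1) = 3158.94×8 + 314.79×8 + 14776.22×1 + 16300.32×3 = 25271.52 + 2518.32 + 14776.22 + 48900.96 = 91467.02
ΣP(Year 0)Q(Year 1) = 3703.55×8 + 226.37×8 + 10455.79×1 + 12047.16×3 = 29628.4 + 1810.96 + 10455.79 + 36141.48 = 78036.63
P = 91467.02 / 78036.63 × 100 = 117.2104
Fisher = √(L × P) = √(118.9232 × 117.2104) = 118.0637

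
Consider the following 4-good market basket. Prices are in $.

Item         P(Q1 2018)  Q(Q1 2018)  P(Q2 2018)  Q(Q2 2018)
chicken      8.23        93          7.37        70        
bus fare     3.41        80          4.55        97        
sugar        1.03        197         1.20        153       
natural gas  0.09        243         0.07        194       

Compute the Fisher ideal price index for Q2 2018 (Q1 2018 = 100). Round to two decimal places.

104.91

Laspeyres component (base-period weights):
ΣP(Q2 2018)Q(Q1 2018) = 7.37×93 + 4.55×80 + 1.20×197 + 0.07×243 = 685.41 + 364 + 236.4 + 17.01 = 1302.82
ΣP(Q1 2018)Q(Q1 2018) = 8.23×93 + 3.41×80 + 1.03×197 + 0.09×243 = 765.39 + 272.8 + 202.91 + 21.87 = 1262.97
L = 1302.82 / 1262.97 × 100 = 103.1553
Paasche component (current-period weights):
ΣP(Q2 2018)Q(Q2 2018) = 7.37×70 + 4.55×97 + 1.20×153 + 0.07×194 = 515.9 + 441.35 + 183.6 + 13.58 = 1154.43
ΣP(Q1 2018)Q(Q2 2018) = 8.23×70 + 3.41×97 + 1.03×153 + 0.09×194 = 576.1 + 330.77 + 157.59 + 17.46 = 1081.92
P = 1154.43 / 1081.92 × 100 = 106.7020
Fisher = √(L × P) = √(103.1553 × 106.7020) = 104.9136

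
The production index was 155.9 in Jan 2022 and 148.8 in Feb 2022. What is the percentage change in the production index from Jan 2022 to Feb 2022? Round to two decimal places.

-4.55%

Change = (148.8 − 155.9) / 155.9 × 100
       = -7.1 / 155.9 × 100 = -4.5542%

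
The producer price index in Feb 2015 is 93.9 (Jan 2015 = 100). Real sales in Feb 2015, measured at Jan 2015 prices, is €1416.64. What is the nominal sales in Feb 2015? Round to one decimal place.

1330.2

Nominal = Real × (Index/100) = 1416.64 × (93.9/100)
        = 1416.64 × 0.939 = 1330.2250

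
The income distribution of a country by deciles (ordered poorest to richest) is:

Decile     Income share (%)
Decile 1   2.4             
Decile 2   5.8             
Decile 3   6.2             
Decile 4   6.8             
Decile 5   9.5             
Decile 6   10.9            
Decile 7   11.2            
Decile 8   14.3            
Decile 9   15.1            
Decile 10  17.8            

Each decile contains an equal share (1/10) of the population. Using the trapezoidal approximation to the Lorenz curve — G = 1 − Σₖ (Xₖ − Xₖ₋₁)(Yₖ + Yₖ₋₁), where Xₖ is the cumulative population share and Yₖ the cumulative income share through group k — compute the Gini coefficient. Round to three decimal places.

0.259

Cumulative income shares Yₖ: 0.0240, 0.0820, 0.1440, 0.2120, 0.3070, 0.4160, 0.5280, 0.6710, 0.8220, 1.0000
Σ (Xₖ−Xₖ₋₁)(Yₖ+Yₖ₋₁) = (1/10)(0.0240+0.0000) + (1/10)(0.0820+0.0240) + (1/10)(0.1440+0.0820) + (1/10)(0.2120+0.1440) + (1/10)(0.3070+0.2120) + (1/10)(0.4160+0.3070) + (1/10)(0.5280+0.4160) + (1/10)(0.6710+0.5280) + (1/10)(0.8220+0.6710) + (1/10)(1.0000+0.8220)
  = 0.0024 + 0.0106 + 0.0226 + 0.0356 + 0.0519 + 0.0723 + 0.0944 + 0.1199 + 0.1493 + 0.1822 = 0.7412
G = 1 − 0.7412 = 0.2588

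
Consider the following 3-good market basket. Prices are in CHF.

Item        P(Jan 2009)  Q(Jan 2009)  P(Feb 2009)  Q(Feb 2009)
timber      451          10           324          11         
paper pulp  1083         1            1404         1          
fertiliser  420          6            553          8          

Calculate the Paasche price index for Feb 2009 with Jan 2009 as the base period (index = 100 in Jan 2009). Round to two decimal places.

99.87

Paasche price index uses current-period quantities as weights.
ΣP(Feb 2009)·Q(Feb 2009) = 324×11 + 1404×1 + 553×8 = 3564 + 1404 + 4424 = 9392
ΣP(Jan 2009)·Q(Feb 2009) = 451×11 + 1083×1 + 420×8 = 4961 + 1083 + 3360 = 9404
Index = 9392 / 9404 × 100 = 99.8724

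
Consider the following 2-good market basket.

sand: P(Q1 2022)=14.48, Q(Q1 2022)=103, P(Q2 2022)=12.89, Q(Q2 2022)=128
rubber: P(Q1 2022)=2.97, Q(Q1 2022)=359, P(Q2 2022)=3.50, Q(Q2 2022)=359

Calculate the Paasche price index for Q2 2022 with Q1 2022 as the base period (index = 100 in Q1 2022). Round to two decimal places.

Paasche price index uses current-period quantities as weights.
ΣP(Q2 2022)·Q(Q2 2022) = 12.89×128 + 3.50×359 = 1649.92 + 1256.5 = 2906.42
ΣP(Q1 2022)·Q(Q2 2022) = 14.48×128 + 2.97×359 = 1853.44 + 1066.23 = 2919.67
Index = 2906.42 / 2919.67 × 100 = 99.5462

99.55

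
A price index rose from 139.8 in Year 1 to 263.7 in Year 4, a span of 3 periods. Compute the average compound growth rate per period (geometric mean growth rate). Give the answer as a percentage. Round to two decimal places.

23.56%

Growth factor = (263.7/139.8)^(1/3) = (1.886266)^(1/3) = 1.235571
Growth rate = 1.235571 − 1 = 0.235571 = 23.5571%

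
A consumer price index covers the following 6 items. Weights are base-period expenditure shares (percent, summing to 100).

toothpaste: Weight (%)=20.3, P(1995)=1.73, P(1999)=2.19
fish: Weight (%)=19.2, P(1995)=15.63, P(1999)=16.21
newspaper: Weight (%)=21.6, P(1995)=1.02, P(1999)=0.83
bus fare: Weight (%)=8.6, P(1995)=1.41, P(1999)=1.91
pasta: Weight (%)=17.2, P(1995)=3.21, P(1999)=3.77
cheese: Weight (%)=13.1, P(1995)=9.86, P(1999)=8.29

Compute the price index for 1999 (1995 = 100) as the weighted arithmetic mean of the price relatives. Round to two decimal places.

106.05

toothpaste: 20.3 × (2.19/1.73) = 20.3 × 1.265896 = 25.6977
fish: 19.2 × (16.21/15.63) = 19.2 × 1.037108 = 19.9125
newspaper: 21.6 × (0.83/1.02) = 21.6 × 0.813725 = 17.5765
bus fare: 8.6 × (1.91/1.41) = 8.6 × 1.354610 = 11.6496
pasta: 17.2 × (3.77/3.21) = 17.2 × 1.174455 = 20.2006
cheese: 13.1 × (8.29/9.86) = 13.1 × 0.840771 = 11.0141
Index = Σ wᵢ·(p₁ᵢ/p₀ᵢ) = 25.6977 + 19.9125 + 17.5765 + 11.6496 + 20.2006 + 11.0141 = 106.0510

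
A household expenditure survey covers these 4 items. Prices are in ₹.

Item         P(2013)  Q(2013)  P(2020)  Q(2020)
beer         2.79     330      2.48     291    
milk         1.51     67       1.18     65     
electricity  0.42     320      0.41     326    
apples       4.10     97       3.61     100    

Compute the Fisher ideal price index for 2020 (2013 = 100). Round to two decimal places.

Laspeyres component (base-period weights):
ΣP(2020)Q(2013) = 2.48×330 + 1.18×67 + 0.41×320 + 3.61×97 = 818.4 + 79.06 + 131.2 + 350.17 = 1378.83
ΣP(2013)Q(2013) = 2.79×330 + 1.51×67 + 0.42×320 + 4.10×97 = 920.7 + 101.17 + 134.4 + 397.7 = 1553.97
L = 1378.83 / 1553.97 × 100 = 88.7295
Paasche component (current-period weights):
ΣP(2020)Q(2020) = 2.48×291 + 1.18×65 + 0.41×326 + 3.61×100 = 721.68 + 76.7 + 133.66 + 361 = 1293.04
ΣP(2013)Q(2020) = 2.79×291 + 1.51×65 + 0.42×326 + 4.10×100 = 811.89 + 98.15 + 136.92 + 410 = 1456.96
P = 1293.04 / 1456.96 × 100 = 88.7492
Fisher = √(L × P) = √(88.7295 × 88.7492) = 88.7393

88.74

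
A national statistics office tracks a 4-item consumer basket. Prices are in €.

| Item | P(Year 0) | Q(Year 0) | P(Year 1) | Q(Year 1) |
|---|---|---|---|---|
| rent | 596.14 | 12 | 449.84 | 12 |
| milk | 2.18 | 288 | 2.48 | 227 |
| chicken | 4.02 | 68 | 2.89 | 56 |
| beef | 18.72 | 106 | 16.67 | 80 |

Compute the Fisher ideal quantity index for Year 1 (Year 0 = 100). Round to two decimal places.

Laspeyres component (base-period weights):
ΣP(Year 0)Q(Year 1) = 596.14×12 + 2.18×227 + 4.02×56 + 18.72×80 = 7153.68 + 494.86 + 225.12 + 1497.6 = 9371.26
ΣP(Year 0)Q(Year 0) = 596.14×12 + 2.18×288 + 4.02×68 + 18.72×106 = 7153.68 + 627.84 + 273.36 + 1984.32 = 10039.2
L = 9371.26 / 10039.2 × 100 = 93.3467
Paasche component (current-period weights):
ΣP(Year 1)Q(Year 1) = 449.84×12 + 2.48×227 + 2.89×56 + 16.67×80 = 5398.08 + 562.96 + 161.84 + 1333.6 = 7456.48
ΣP(Year 1)Q(Year 0) = 449.84×12 + 2.48×288 + 2.89×68 + 16.67×106 = 5398.08 + 714.24 + 196.52 + 1767.02 = 8075.86
P = 7456.48 / 8075.86 × 100 = 92.3305
Fisher = √(L × P) = √(93.3467 × 92.3305) = 92.8372

92.84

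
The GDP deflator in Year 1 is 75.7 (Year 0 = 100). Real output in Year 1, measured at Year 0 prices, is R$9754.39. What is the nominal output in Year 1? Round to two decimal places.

7384.07

Nominal = Real × (Index/100) = 9754.39 × (75.7/100)
        = 9754.39 × 0.757 = 7384.0732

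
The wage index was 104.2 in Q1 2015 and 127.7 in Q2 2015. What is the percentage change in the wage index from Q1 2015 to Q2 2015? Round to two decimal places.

22.55%

Change = (127.7 − 104.2) / 104.2 × 100
       = 23.5 / 104.2 × 100 = 22.5528%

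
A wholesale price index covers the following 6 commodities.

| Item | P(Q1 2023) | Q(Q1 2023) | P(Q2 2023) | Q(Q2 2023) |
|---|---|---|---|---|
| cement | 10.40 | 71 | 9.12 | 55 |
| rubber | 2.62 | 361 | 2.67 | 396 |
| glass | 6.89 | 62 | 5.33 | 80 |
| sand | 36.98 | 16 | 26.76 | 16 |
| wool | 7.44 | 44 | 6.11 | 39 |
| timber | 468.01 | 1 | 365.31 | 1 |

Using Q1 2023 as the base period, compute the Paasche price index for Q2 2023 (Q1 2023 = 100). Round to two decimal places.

85.94

Paasche price index uses current-period quantities as weights.
ΣP(Q2 2023)·Q(Q2 2023) = 9.12×55 + 2.67×396 + 5.33×80 + 26.76×16 + 6.11×39 + 365.31×1 = 501.6 + 1057.32 + 426.4 + 428.16 + 238.29 + 365.31 = 3017.08
ΣP(Q1 2023)·Q(Q2 2023) = 10.40×55 + 2.62×396 + 6.89×80 + 36.98×16 + 7.44×39 + 468.01×1 = 572 + 1037.52 + 551.2 + 591.68 + 290.16 + 468.01 = 3510.57
Index = 3017.08 / 3510.57 × 100 = 85.9427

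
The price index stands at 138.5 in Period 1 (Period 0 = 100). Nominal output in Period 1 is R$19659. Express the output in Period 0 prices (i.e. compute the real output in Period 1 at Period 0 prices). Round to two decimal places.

Real = Nominal ÷ (Index/100) = 19659 ÷ (138.5/100)
     = 19659 ÷ 1.385 = 14194.2238

14194.22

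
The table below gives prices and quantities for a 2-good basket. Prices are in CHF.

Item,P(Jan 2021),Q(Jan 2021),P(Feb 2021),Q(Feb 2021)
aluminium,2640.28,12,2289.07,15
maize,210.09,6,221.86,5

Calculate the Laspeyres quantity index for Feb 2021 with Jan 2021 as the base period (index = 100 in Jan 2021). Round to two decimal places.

123.41

Laspeyres quantity index uses base-period prices as weights.
ΣP(Jan 2021)·Q(Feb 2021) = 2640.28×15 + 210.09×5 = 39604.2 + 1050.45 = 40654.65
ΣP(Jan 2021)·Q(Jan 2021) = 2640.28×12 + 210.09×6 = 31683.36 + 1260.54 = 32943.9
Index = 40654.65 / 32943.9 × 100 = 123.4057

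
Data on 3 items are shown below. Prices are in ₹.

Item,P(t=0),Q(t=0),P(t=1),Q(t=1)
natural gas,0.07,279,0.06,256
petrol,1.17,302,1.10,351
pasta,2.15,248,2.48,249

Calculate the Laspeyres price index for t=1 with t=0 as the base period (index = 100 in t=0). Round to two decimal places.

106.39

Laspeyres price index uses base-period quantities as weights.
ΣP(t=1)·Q(t=0) = 0.06×279 + 1.10×302 + 2.48×248 = 16.74 + 332.2 + 615.04 = 963.98
ΣP(t=0)·Q(t=0) = 0.07×279 + 1.17×302 + 2.15×248 = 19.53 + 353.34 + 533.2 = 906.07
Index = 963.98 / 906.07 × 100 = 106.3913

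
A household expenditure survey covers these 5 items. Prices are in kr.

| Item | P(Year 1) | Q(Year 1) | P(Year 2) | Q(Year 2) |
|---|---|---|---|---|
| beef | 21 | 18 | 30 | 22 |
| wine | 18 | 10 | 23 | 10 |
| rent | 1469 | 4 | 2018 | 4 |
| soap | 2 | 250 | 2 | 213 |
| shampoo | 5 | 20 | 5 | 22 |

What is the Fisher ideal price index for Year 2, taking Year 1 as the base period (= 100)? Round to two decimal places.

Laspeyres component (base-period weights):
ΣP(Year 2)Q(Year 1) = 30×18 + 23×10 + 2018×4 + 2×250 + 5×20 = 540 + 230 + 8072 + 500 + 100 = 9442
ΣP(Year 1)Q(Year 1) = 21×18 + 18×10 + 1469×4 + 2×250 + 5×20 = 378 + 180 + 5876 + 500 + 100 = 7034
L = 9442 / 7034 × 100 = 134.2337
Paasche component (current-period weights):
ΣP(Year 2)Q(Year 2) = 30×22 + 23×10 + 2018×4 + 2×213 + 5×22 = 660 + 230 + 8072 + 426 + 110 = 9498
ΣP(Year 1)Q(Year 2) = 21×22 + 18×10 + 1469×4 + 2×213 + 5×22 = 462 + 180 + 5876 + 426 + 110 = 7054
P = 9498 / 7054 × 100 = 134.6470
Fisher = √(L × P) = √(134.2337 × 134.6470) = 134.4402

134.44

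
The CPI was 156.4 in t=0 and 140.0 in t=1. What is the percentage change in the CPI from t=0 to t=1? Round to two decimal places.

Change = (140.0 − 156.4) / 156.4 × 100
       = -16.4 / 156.4 × 100 = -10.4859%

-10.49%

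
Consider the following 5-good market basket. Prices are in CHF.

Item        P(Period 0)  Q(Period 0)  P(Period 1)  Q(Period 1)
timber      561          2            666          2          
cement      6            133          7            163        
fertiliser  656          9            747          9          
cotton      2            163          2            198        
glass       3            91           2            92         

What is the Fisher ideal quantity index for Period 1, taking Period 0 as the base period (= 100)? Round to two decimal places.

Laspeyres component (base-period weights):
ΣP(Period 0)Q(Period 1) = 561×2 + 6×163 + 656×9 + 2×198 + 3×92 = 1122 + 978 + 5904 + 396 + 276 = 8676
ΣP(Period 0)Q(Period 0) = 561×2 + 6×133 + 656×9 + 2×163 + 3×91 = 1122 + 798 + 5904 + 326 + 273 = 8423
L = 8676 / 8423 × 100 = 103.0037
Paasche component (current-period weights):
ΣP(Period 1)Q(Period 1) = 666×2 + 7×163 + 747×9 + 2×198 + 2×92 = 1332 + 1141 + 6723 + 396 + 184 = 9776
ΣP(Period 1)Q(Period 0) = 666×2 + 7×133 + 747×9 + 2×163 + 2×91 = 1332 + 931 + 6723 + 326 + 182 = 9494
P = 9776 / 9494 × 100 = 102.9703
Fisher = √(L × P) = √(103.0037 × 102.9703) = 102.9870

102.99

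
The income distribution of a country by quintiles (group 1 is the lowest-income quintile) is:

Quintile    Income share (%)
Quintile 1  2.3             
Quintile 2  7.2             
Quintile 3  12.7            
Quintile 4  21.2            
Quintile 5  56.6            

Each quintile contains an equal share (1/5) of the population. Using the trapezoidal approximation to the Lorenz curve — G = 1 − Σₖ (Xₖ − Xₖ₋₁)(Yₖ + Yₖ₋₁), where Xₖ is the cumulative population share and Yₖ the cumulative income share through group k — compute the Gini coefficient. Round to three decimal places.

Cumulative income shares Yₖ: 0.0230, 0.0950, 0.2220, 0.4340, 1.0000
Σ (Xₖ−Xₖ₋₁)(Yₖ+Yₖ₋₁) = (1/5)(0.0230+0.0000) + (1/5)(0.0950+0.0230) + (1/5)(0.2220+0.0950) + (1/5)(0.4340+0.2220) + (1/5)(1.0000+0.4340)
  = 0.0046 + 0.0236 + 0.0634 + 0.1312 + 0.2868 = 0.5096
G = 1 − 0.5096 = 0.4904

0.490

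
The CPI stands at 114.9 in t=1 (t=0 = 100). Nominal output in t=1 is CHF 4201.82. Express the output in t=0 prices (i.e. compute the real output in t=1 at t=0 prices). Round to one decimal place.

3656.9

Real = Nominal ÷ (Index/100) = 4201.82 ÷ (114.9/100)
     = 4201.82 ÷ 1.149 = 3656.9365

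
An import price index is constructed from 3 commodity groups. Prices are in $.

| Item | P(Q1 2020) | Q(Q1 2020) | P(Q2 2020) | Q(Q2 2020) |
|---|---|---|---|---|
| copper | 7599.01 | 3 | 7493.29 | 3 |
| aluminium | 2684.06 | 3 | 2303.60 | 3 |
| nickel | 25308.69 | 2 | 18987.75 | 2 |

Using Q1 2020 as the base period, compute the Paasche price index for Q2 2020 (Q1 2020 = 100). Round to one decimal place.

Paasche price index uses current-period quantities as weights.
ΣP(Q2 2020)·Q(Q2 2020) = 7493.29×3 + 2303.60×3 + 18987.75×2 = 22479.87 + 6910.8 + 37975.5 = 67366.17
ΣP(Q1 2020)·Q(Q2 2020) = 7599.01×3 + 2684.06×3 + 25308.69×2 = 22797.03 + 8052.18 + 50617.38 = 81466.59
Index = 67366.17 / 81466.59 × 100 = 82.6918

82.7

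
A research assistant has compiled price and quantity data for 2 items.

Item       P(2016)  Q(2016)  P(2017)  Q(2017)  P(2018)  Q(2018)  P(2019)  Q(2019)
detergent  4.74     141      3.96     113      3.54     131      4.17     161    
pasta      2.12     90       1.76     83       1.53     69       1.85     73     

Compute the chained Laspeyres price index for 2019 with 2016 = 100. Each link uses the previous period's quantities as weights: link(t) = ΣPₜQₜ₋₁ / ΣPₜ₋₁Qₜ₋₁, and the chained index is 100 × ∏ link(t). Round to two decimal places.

Link 2016→2017:
ΣP(2017)Q(2016) = 3.96×141 + 1.76×90 = 558.36 + 158.4 = 716.76
ΣP(2016)Q(2016) = 4.74×141 + 2.12×90 = 668.34 + 190.8 = 859.14
link = 716.76/859.14 = 0.834276
Link 2017→2018:
ΣP(2018)Q(2017) = 3.54×113 + 1.53×83 = 400.02 + 126.99 = 527.01
ΣP(2017)Q(2017) = 3.96×113 + 1.76×83 = 447.48 + 146.08 = 593.56
link = 527.01/593.56 = 0.887880
Link 2018→2019:
ΣP(2019)Q(2018) = 4.17×131 + 1.85×69 = 546.27 + 127.65 = 673.92
ΣP(2018)Q(2018) = 3.54×131 + 1.53×69 = 463.74 + 105.57 = 569.31
link = 673.92/569.31 = 1.183749
Chained index = 100 × 0.834276 × 0.887880 × 1.183749 = 87.6847

87.68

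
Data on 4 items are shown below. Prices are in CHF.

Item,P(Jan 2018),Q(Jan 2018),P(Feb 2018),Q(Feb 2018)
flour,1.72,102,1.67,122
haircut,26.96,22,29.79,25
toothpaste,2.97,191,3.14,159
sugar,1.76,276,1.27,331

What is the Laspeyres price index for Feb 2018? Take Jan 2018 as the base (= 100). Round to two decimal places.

97.50

Laspeyres price index uses base-period quantities as weights.
ΣP(Feb 2018)·Q(Jan 2018) = 1.67×102 + 29.79×22 + 3.14×191 + 1.27×276 = 170.34 + 655.38 + 599.74 + 350.52 = 1775.98
ΣP(Jan 2018)·Q(Jan 2018) = 1.72×102 + 26.96×22 + 2.97×191 + 1.76×276 = 175.44 + 593.12 + 567.27 + 485.76 = 1821.59
Index = 1775.98 / 1821.59 × 100 = 97.4961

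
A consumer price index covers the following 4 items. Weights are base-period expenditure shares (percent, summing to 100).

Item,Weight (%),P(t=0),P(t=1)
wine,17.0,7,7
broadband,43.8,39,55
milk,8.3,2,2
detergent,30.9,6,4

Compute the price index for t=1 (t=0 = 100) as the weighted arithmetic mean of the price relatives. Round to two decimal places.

107.67

wine: 17.0 × (7/7) = 17.0 × 1.000000 = 17.0000
broadband: 43.8 × (55/39) = 43.8 × 1.410256 = 61.7692
milk: 8.3 × (2/2) = 8.3 × 1.000000 = 8.3000
detergent: 30.9 × (4/6) = 30.9 × 0.666667 = 20.6000
Index = Σ wᵢ·(p₁ᵢ/p₀ᵢ) = 17.0000 + 61.7692 + 8.3000 + 20.6000 = 107.6692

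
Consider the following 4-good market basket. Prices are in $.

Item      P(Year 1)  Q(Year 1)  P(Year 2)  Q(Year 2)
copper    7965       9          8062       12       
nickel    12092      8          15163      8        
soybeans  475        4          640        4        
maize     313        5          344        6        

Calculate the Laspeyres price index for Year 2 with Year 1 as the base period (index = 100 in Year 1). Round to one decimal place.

115.3

Laspeyres price index uses base-period quantities as weights.
ΣP(Year 2)·Q(Year 1) = 8062×9 + 15163×8 + 640×4 + 344×5 = 72558 + 121304 + 2560 + 1720 = 198142
ΣP(Year 1)·Q(Year 1) = 7965×9 + 12092×8 + 475×4 + 313×5 = 71685 + 96736 + 1900 + 1565 = 171886
Index = 198142 / 171886 × 100 = 115.2752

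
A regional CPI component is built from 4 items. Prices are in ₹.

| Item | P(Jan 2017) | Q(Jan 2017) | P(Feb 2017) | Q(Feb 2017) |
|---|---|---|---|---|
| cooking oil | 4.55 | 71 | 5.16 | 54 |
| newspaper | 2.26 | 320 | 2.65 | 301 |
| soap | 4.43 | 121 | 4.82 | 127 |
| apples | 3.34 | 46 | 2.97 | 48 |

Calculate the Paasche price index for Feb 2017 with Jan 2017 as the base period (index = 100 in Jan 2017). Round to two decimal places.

Paasche price index uses current-period quantities as weights.
ΣP(Feb 2017)·Q(Feb 2017) = 5.16×54 + 2.65×301 + 4.82×127 + 2.97×48 = 278.64 + 797.65 + 612.14 + 142.56 = 1830.99
ΣP(Jan 2017)·Q(Feb 2017) = 4.55×54 + 2.26×301 + 4.43×127 + 3.34×48 = 245.7 + 680.26 + 562.61 + 160.32 = 1648.89
Index = 1830.99 / 1648.89 × 100 = 111.0438

111.04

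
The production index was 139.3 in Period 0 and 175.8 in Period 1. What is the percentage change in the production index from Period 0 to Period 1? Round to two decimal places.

Change = (175.8 − 139.3) / 139.3 × 100
       = 36.5 / 139.3 × 100 = 26.2024%

26.20%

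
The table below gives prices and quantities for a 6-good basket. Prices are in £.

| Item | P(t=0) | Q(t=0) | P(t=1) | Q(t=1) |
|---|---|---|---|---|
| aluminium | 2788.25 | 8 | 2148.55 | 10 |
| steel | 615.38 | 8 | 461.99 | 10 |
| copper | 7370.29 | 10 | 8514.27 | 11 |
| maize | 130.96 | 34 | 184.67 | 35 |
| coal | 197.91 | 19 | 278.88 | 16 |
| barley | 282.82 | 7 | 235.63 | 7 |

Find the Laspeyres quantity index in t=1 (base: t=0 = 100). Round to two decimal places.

112.34

Laspeyres quantity index uses base-period prices as weights.
ΣP(t=0)·Q(t=1) = 2788.25×10 + 615.38×10 + 7370.29×11 + 130.96×35 + 197.91×16 + 282.82×7 = 27882.5 + 6153.8 + 81073.19 + 4583.6 + 3166.56 + 1979.74 = 124839.39
ΣP(t=0)·Q(t=0) = 2788.25×8 + 615.38×8 + 7370.29×10 + 130.96×34 + 197.91×19 + 282.82×7 = 22306 + 4923.04 + 73702.9 + 4452.64 + 3760.29 + 1979.74 = 111124.61
Index = 124839.39 / 111124.61 × 100 = 112.3418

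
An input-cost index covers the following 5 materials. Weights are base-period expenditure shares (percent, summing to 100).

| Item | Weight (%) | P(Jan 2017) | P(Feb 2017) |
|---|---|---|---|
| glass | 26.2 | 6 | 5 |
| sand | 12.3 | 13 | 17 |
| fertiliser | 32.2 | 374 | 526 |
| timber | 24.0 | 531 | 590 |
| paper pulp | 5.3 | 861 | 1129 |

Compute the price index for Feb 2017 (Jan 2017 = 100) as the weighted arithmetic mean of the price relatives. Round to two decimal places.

glass: 26.2 × (5/6) = 26.2 × 0.833333 = 21.8333
sand: 12.3 × (17/13) = 12.3 × 1.307692 = 16.0846
fertiliser: 32.2 × (526/374) = 32.2 × 1.406417 = 45.2866
timber: 24.0 × (590/531) = 24.0 × 1.111111 = 26.6667
paper pulp: 5.3 × (1129/861) = 5.3 × 1.311266 = 6.9497
Index = Σ wᵢ·(p₁ᵢ/p₀ᵢ) = 21.8333 + 16.0846 + 45.2866 + 26.6667 + 6.9497 = 116.8210

116.82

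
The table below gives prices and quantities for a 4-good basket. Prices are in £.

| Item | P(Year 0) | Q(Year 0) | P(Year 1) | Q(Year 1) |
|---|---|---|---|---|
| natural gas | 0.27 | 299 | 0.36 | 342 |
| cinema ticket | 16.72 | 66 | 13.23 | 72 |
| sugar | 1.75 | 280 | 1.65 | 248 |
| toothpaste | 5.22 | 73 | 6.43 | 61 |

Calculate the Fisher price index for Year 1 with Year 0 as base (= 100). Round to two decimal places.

Laspeyres component (base-period weights):
ΣP(Year 1)Q(Year 0) = 0.36×299 + 13.23×66 + 1.65×280 + 6.43×73 = 107.64 + 873.18 + 462 + 469.39 = 1912.21
ΣP(Year 0)Q(Year 0) = 0.27×299 + 16.72×66 + 1.75×280 + 5.22×73 = 80.73 + 1103.52 + 490 + 381.06 = 2055.31
L = 1912.21 / 2055.31 × 100 = 93.0375
Paasche component (current-period weights):
ΣP(Year 1)Q(Year 1) = 0.36×342 + 13.23×72 + 1.65×248 + 6.43×61 = 123.12 + 952.56 + 409.2 + 392.23 = 1877.11
ΣP(Year 0)Q(Year 1) = 0.27×342 + 16.72×72 + 1.75×248 + 5.22×61 = 92.34 + 1203.84 + 434 + 318.42 = 2048.6
P = 1877.11 / 2048.6 × 100 = 91.6289
Fisher = √(L × P) = √(93.0375 × 91.6289) = 92.3305

92.33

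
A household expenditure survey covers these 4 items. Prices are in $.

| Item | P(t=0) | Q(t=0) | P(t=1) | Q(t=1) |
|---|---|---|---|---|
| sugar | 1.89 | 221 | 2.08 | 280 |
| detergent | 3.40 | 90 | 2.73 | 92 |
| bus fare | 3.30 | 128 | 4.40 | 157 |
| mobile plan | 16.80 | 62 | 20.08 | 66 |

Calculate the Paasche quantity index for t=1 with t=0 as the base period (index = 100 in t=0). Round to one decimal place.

113.4

Paasche quantity index uses current-period prices as weights.
ΣP(t=1)·Q(t=1) = 2.08×280 + 2.73×92 + 4.40×157 + 20.08×66 = 582.4 + 251.16 + 690.8 + 1325.28 = 2849.64
ΣP(t=1)·Q(t=0) = 2.08×221 + 2.73×90 + 4.40×128 + 20.08×62 = 459.68 + 245.7 + 563.2 + 1244.96 = 2513.54
Index = 2849.64 / 2513.54 × 100 = 113.3716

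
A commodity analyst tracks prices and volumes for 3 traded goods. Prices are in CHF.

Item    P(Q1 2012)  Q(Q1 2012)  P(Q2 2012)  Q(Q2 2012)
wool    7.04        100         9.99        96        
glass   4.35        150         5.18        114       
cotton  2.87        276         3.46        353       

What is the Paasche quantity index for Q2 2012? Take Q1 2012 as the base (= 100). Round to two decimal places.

101.46

Paasche quantity index uses current-period prices as weights.
ΣP(Q2 2012)·Q(Q2 2012) = 9.99×96 + 5.18×114 + 3.46×353 = 959.04 + 590.52 + 1221.38 = 2770.94
ΣP(Q2 2012)·Q(Q1 2012) = 9.99×100 + 5.18×150 + 3.46×276 = 999 + 777 + 954.96 = 2730.96
Index = 2770.94 / 2730.96 × 100 = 101.4640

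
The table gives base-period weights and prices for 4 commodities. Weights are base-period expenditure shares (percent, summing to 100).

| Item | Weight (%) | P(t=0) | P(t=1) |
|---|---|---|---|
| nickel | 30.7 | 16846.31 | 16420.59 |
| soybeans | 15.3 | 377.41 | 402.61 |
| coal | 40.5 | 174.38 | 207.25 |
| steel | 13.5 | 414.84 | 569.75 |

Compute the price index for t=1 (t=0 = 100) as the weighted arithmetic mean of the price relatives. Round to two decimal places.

nickel: 30.7 × (16420.59/16846.31) = 30.7 × 0.974729 = 29.9242
soybeans: 15.3 × (402.61/377.41) = 15.3 × 1.066771 = 16.3216
coal: 40.5 × (207.25/174.38) = 40.5 × 1.188496 = 48.1341
steel: 13.5 × (569.75/414.84) = 13.5 × 1.373421 = 18.5412
Index = Σ wᵢ·(p₁ᵢ/p₀ᵢ) = 29.9242 + 16.3216 + 48.1341 + 18.5412 = 112.9211

112.92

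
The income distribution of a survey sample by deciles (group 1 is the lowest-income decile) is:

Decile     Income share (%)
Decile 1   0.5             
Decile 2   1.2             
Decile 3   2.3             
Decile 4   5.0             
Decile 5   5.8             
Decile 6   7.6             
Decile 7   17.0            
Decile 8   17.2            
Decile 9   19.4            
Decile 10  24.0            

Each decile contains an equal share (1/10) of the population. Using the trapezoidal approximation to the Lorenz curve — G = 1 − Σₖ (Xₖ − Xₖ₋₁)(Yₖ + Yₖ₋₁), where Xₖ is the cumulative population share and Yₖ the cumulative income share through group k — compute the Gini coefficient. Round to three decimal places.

Cumulative income shares Yₖ: 0.0050, 0.0170, 0.0400, 0.0900, 0.1480, 0.2240, 0.3940, 0.5660, 0.7600, 1.0000
Σ (Xₖ−Xₖ₋₁)(Yₖ+Yₖ₋₁) = (1/10)(0.0050+0.0000) + (1/10)(0.0170+0.0050) + (1/10)(0.0400+0.0170) + (1/10)(0.0900+0.0400) + (1/10)(0.1480+0.0900) + (1/10)(0.2240+0.1480) + (1/10)(0.3940+0.2240) + (1/10)(0.5660+0.3940) + (1/10)(0.7600+0.5660) + (1/10)(1.0000+0.7600)
  = 0.0005 + 0.0022 + 0.0057 + 0.0130 + 0.0238 + 0.0372 + 0.0618 + 0.0960 + 0.1326 + 0.1760 = 0.5488
G = 1 − 0.5488 = 0.4512

0.451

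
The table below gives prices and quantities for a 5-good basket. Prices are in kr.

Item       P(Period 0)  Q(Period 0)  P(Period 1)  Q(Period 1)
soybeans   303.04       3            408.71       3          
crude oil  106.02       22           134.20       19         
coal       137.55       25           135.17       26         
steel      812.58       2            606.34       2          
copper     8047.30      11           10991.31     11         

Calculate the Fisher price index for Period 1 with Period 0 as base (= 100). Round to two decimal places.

Laspeyres component (base-period weights):
ΣP(Period 1)Q(Period 0) = 408.71×3 + 134.20×22 + 135.17×25 + 606.34×2 + 10991.31×11 = 1226.13 + 2952.4 + 3379.25 + 1212.68 + 120904.41 = 129674.87
ΣP(Period 0)Q(Period 0) = 303.04×3 + 106.02×22 + 137.55×25 + 812.58×2 + 8047.30×11 = 909.12 + 2332.44 + 3438.75 + 1625.16 + 88520.3 = 96825.77
L = 129674.87 / 96825.77 × 100 = 133.9260
Paasche component (current-period weights):
ΣP(Period 1)Q(Period 1) = 408.71×3 + 134.20×19 + 135.17×26 + 606.34×2 + 10991.31×11 = 1226.13 + 2549.8 + 3514.42 + 1212.68 + 120904.41 = 129407.44
ΣP(Period 0)Q(Period 1) = 303.04×3 + 106.02×19 + 137.55×26 + 812.58×2 + 8047.30×11 = 909.12 + 2014.38 + 3576.3 + 1625.16 + 88520.3 = 96645.26
P = 129407.44 / 96645.26 × 100 = 133.8994
Fisher = √(L × P) = √(133.9260 × 133.8994) = 133.9127

133.91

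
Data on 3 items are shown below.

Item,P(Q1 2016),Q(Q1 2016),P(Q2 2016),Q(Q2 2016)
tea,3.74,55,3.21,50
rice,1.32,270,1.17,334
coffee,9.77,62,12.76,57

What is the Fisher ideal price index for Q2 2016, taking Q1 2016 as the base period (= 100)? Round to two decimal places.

Laspeyres component (base-period weights):
ΣP(Q2 2016)Q(Q1 2016) = 3.21×55 + 1.17×270 + 12.76×62 = 176.55 + 315.9 + 791.12 = 1283.57
ΣP(Q1 2016)Q(Q1 2016) = 3.74×55 + 1.32×270 + 9.77×62 = 205.7 + 356.4 + 605.74 = 1167.84
L = 1283.57 / 1167.84 × 100 = 109.9097
Paasche component (current-period weights):
ΣP(Q2 2016)Q(Q2 2016) = 3.21×50 + 1.17×334 + 12.76×57 = 160.5 + 390.78 + 727.32 = 1278.6
ΣP(Q1 2016)Q(Q2 2016) = 3.74×50 + 1.32×334 + 9.77×57 = 187 + 440.88 + 556.89 = 1184.77
P = 1278.6 / 1184.77 × 100 = 107.9197
Fisher = √(L × P) = √(109.9097 × 107.9197) = 108.9102

108.91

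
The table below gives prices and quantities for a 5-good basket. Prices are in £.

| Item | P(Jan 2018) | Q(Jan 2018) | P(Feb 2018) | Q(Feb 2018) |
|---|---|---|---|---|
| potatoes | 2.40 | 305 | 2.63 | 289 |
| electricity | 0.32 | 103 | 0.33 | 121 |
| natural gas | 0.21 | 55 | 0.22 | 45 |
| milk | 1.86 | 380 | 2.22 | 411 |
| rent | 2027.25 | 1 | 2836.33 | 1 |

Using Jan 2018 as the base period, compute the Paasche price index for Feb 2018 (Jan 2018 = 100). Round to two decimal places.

129.01

Paasche price index uses current-period quantities as weights.
ΣP(Feb 2018)·Q(Feb 2018) = 2.63×289 + 0.33×121 + 0.22×45 + 2.22×411 + 2836.33×1 = 760.07 + 39.93 + 9.9 + 912.42 + 2836.33 = 4558.65
ΣP(Jan 2018)·Q(Feb 2018) = 2.40×289 + 0.32×121 + 0.21×45 + 1.86×411 + 2027.25×1 = 693.6 + 38.72 + 9.45 + 764.46 + 2027.25 = 3533.48
Index = 4558.65 / 3533.48 × 100 = 129.0130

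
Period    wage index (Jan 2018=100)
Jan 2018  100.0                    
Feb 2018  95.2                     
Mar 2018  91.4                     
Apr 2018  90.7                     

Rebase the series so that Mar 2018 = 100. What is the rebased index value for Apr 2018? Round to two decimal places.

99.23

Rebased(Apr 2018) = 90.7 / 91.4 × 100 = 99.2341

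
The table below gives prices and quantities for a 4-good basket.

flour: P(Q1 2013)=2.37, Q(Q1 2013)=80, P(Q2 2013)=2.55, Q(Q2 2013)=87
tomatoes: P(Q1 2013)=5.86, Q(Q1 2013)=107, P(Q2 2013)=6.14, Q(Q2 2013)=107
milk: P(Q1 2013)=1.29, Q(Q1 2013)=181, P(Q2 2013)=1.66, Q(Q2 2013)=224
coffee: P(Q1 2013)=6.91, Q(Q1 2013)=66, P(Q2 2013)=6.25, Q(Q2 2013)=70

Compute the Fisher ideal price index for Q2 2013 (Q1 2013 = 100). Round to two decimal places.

Laspeyres component (base-period weights):
ΣP(Q2 2013)Q(Q1 2013) = 2.55×80 + 6.14×107 + 1.66×181 + 6.25×66 = 204 + 656.98 + 300.46 + 412.5 = 1573.94
ΣP(Q1 2013)Q(Q1 2013) = 2.37×80 + 5.86×107 + 1.29×181 + 6.91×66 = 189.6 + 627.02 + 233.49 + 456.06 = 1506.17
L = 1573.94 / 1506.17 × 100 = 104.4995
Paasche component (current-period weights):
ΣP(Q2 2013)Q(Q2 2013) = 2.55×87 + 6.14×107 + 1.66×224 + 6.25×70 = 221.85 + 656.98 + 371.84 + 437.5 = 1688.17
ΣP(Q1 2013)Q(Q2 2013) = 2.37×87 + 5.86×107 + 1.29×224 + 6.91×70 = 206.19 + 627.02 + 288.96 + 483.7 = 1605.87
P = 1688.17 / 1605.87 × 100 = 105.1249
Fisher = √(L × P) = √(104.4995 × 105.1249) = 104.8118

104.81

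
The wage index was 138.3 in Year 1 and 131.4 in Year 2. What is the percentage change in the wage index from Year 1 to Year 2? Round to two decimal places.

-4.99%

Change = (131.4 − 138.3) / 138.3 × 100
       = -6.9 / 138.3 × 100 = -4.9892%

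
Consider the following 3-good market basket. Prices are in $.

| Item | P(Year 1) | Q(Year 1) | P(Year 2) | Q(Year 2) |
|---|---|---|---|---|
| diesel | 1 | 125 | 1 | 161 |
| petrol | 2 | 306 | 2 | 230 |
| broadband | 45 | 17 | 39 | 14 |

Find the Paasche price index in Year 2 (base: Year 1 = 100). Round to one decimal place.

93.3

Paasche price index uses current-period quantities as weights.
ΣP(Year 2)·Q(Year 2) = 1×161 + 2×230 + 39×14 = 161 + 460 + 546 = 1167
ΣP(Year 1)·Q(Year 2) = 1×161 + 2×230 + 45×14 = 161 + 460 + 630 = 1251
Index = 1167 / 1251 × 100 = 93.2854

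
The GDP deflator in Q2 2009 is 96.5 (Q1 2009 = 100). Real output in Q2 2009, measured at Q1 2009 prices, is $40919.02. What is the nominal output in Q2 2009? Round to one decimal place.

Nominal = Real × (Index/100) = 40919.02 × (96.5/100)
        = 40919.02 × 0.965 = 39486.8543

39486.9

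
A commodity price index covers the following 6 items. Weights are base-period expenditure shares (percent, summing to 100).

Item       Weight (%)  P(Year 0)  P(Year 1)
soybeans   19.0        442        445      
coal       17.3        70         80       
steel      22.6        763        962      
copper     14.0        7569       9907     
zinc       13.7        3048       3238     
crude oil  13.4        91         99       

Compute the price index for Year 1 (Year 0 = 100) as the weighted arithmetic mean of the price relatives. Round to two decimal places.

soybeans: 19.0 × (445/442) = 19.0 × 1.006787 = 19.1290
coal: 17.3 × (80/70) = 17.3 × 1.142857 = 19.7714
steel: 22.6 × (962/763) = 22.6 × 1.260813 = 28.4944
copper: 14.0 × (9907/7569) = 14.0 × 1.308892 = 18.3245
zinc: 13.7 × (3238/3048) = 13.7 × 1.062336 = 14.5540
crude oil: 13.4 × (99/91) = 13.4 × 1.087912 = 14.5780
Index = Σ wᵢ·(p₁ᵢ/p₀ᵢ) = 19.1290 + 19.7714 + 28.4944 + 18.3245 + 14.5540 + 14.5780 = 114.8513

114.85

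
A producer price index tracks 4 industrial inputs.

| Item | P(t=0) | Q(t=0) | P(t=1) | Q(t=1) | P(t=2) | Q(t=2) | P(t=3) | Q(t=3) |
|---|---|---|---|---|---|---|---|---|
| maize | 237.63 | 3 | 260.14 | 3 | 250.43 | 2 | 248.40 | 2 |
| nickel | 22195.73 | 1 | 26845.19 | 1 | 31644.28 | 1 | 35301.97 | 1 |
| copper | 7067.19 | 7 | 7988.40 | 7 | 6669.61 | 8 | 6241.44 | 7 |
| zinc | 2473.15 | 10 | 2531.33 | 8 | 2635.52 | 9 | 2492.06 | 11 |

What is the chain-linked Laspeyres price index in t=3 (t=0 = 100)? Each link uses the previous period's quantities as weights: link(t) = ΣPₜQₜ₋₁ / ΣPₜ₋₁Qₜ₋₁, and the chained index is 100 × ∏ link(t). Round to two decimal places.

Link t=0→t=1:
ΣP(t=1)Q(t=0) = 260.14×3 + 26845.19×1 + 7988.40×7 + 2531.33×10 = 780.42 + 26845.19 + 55918.8 + 25313.3 = 108857.71
ΣP(t=0)Q(t=0) = 237.63×3 + 22195.73×1 + 7067.19×7 + 2473.15×10 = 712.89 + 22195.73 + 49470.33 + 24731.5 = 97110.45
link = 108857.71/97110.45 = 1.120968
Link t=1→t=2:
ΣP(t=2)Q(t=1) = 250.43×3 + 31644.28×1 + 6669.61×7 + 2635.52×8 = 751.29 + 31644.28 + 46687.27 + 21084.16 = 100167
ΣP(t=1)Q(t=1) = 260.14×3 + 26845.19×1 + 7988.40×7 + 2531.33×8 = 780.42 + 26845.19 + 55918.8 + 20250.64 = 103795.05
link = 100167/103795.05 = 0.965046
Link t=2→t=3:
ΣP(t=3)Q(t=2) = 248.40×2 + 35301.97×1 + 6241.44×8 + 2492.06×9 = 496.8 + 35301.97 + 49931.52 + 22428.54 = 108158.83
ΣP(t=2)Q(t=2) = 250.43×2 + 31644.28×1 + 6669.61×8 + 2635.52×9 = 500.86 + 31644.28 + 53356.88 + 23719.68 = 109221.7
link = 108158.83/109221.7 = 0.990269
Chained index = 100 × 1.120968 × 0.965046 × 0.990269 = 107.1259

107.13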